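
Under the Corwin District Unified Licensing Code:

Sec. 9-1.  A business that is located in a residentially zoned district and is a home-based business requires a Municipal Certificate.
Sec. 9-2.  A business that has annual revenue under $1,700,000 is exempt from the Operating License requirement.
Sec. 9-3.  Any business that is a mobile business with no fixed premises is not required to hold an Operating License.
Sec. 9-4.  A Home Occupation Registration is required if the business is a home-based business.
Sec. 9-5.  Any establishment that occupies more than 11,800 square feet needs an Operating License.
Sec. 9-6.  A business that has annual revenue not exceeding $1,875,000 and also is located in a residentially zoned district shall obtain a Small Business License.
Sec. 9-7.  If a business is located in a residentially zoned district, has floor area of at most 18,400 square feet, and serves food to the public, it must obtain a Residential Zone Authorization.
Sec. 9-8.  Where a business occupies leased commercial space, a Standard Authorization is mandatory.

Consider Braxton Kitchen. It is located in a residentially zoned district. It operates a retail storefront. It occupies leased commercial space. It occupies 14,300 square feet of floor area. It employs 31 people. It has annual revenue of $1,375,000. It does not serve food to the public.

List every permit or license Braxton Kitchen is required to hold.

Small Business License, Standard Authorization

Sec. 9-1. is located in a residentially zoned district; occupies leased commercial space (not: is a home-based business) → Municipal Certificate not required.
Sec. 9-2. revenue $1,375,000 < $1,700,000 → exempt from Operating License.
Sec. 9-3. occupies leased commercial space (not: is a mobile business with no fixed premises) → Operating License exemption does not apply.
Sec. 9-4. occupies leased commercial space (not: is a home-based business) → Home Occupation Registration not required.
Sec. 9-5. floor area 14,300 square feet > 11,800 square feet → Operating License required.
Sec. 9-6. revenue $1,375,000 ≤ $1,875,000; is located in a residentially zoned district → Small Business License required.
Sec. 9-7. is located in a residentially zoned district; floor area 14,300 square feet ≤ 18,400 square feet; does not serve food to the public → Residential Zone Authorization not required.
Sec. 9-8. occupies leased commercial space → Standard Authorization required.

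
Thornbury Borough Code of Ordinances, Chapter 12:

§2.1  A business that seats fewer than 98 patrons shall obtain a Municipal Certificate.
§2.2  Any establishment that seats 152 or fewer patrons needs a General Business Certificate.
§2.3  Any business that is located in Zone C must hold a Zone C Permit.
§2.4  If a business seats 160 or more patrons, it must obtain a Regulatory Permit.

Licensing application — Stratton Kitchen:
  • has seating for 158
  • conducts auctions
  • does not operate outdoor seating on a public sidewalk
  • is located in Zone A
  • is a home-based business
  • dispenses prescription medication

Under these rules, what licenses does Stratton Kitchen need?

None

§2.1 seating 158 ≥ 98 → Municipal Certificate not required.
§2.2 seating 158 > 152 → General Business Certificate not required.
§2.3 is located in Zone A (not: is located in Zone C) → Zone C Permit not required.
§2.4 seating 158 < 160 → Regulatory Permit not required.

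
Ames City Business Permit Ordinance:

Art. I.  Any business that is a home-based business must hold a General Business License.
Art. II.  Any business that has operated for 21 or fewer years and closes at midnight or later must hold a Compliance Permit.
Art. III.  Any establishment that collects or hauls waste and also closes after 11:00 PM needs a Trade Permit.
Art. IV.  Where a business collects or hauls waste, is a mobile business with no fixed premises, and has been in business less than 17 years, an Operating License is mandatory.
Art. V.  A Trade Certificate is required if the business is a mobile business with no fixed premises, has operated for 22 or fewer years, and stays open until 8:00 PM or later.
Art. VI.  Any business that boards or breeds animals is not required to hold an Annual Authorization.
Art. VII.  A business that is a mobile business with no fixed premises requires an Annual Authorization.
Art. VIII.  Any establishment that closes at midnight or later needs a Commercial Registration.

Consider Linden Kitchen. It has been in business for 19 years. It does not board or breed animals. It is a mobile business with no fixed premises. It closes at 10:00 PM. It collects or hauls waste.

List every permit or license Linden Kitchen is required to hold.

Art. I. is a mobile business with no fixed premises (not: is a home-based business) → General Business License not required.
Art. II. years in business 19 ≤ 21; closes 10:00 PM, at/before midnight → Compliance Permit not required.
Art. III. collects or hauls waste; closes 10:00 PM, at/before 11:00 PM → Trade Permit not required.
Art. IV. collects or hauls waste; is a mobile business with no fixed premises; years in business 19 ≥ 17 → Operating License not required.
Art. V. is a mobile business with no fixed premises; years in business 19 ≤ 22; closes 10:00 PM, after 8:00 PM → Trade Certificate required.
Art. VI. does not board or breed animals → Annual Authorization exemption does not apply.
Art. VII. is a mobile business with no fixed premises → Annual Authorization required.
Art. VIII. closes 10:00 PM, at/before midnight → Commercial Registration not required.

Annual Authorization, Trade Certificate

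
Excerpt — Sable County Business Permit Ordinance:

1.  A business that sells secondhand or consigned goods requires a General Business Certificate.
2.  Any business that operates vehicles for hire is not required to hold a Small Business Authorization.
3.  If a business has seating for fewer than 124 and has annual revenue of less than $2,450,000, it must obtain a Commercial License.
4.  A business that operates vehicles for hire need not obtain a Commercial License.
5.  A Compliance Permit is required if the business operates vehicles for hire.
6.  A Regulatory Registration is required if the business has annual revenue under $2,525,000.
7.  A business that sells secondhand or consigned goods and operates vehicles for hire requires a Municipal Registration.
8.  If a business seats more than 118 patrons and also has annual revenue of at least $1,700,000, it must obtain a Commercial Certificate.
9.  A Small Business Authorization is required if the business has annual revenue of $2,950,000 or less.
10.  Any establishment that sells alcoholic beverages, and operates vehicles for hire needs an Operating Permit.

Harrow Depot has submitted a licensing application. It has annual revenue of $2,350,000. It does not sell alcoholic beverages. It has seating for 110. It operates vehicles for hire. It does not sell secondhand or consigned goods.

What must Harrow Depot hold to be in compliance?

Compliance Permit, Regulatory Registration

1. does not sell secondhand or consigned goods → General Business Certificate not required.
2. operates vehicles for hire → exempt from Small Business Authorization.
3. seating 110 < 124; revenue $2,350,000 < $2,450,000 → Commercial License required.
4. operates vehicles for hire → exempt from Commercial License.
5. operates vehicles for hire → Compliance Permit required.
6. revenue $2,350,000 < $2,525,000 → Regulatory Registration required.
7. does not sell secondhand or consigned goods; operates vehicles for hire → Municipal Registration not required.
8. seating 110 ≤ 118; revenue $2,350,000 ≥ $1,700,000 → Commercial Certificate not required.
9. revenue $2,350,000 ≤ $2,950,000 → Small Business Authorization required.
10. does not sell alcoholic beverages; operates vehicles for hire → Operating Permit not required.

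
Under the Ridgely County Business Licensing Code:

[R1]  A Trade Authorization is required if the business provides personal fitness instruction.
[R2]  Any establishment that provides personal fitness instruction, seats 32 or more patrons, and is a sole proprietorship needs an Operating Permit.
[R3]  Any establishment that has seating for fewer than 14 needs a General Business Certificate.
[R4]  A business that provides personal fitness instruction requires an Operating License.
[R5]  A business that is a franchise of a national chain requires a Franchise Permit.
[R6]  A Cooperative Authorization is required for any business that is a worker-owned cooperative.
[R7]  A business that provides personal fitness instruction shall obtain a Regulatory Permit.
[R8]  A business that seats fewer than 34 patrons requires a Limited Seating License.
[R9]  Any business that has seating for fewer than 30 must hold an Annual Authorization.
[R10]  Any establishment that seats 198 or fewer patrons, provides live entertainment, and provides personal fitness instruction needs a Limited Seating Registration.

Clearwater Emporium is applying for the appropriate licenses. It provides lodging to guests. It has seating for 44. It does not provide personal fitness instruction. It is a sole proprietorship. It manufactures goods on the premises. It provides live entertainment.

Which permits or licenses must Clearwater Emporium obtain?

None

[R1] does not provide personal fitness instruction → Trade Authorization not required.
[R2] does not provide personal fitness instruction; seating 44 ≥ 32; is a sole proprietorship → Operating Permit not required.
[R3] seating 44 ≥ 14 → General Business Certificate not required.
[R4] does not provide personal fitness instruction → Operating License not required.
[R5] is a sole proprietorship (not: is a franchise of a national chain) → Franchise Permit not required.
[R6] is a sole proprietorship (not: is a worker-owned cooperative) → Cooperative Authorization not required.
[R7] does not provide personal fitness instruction → Regulatory Permit not required.
[R8] seating 44 ≥ 34 → Limited Seating License not required.
[R9] seating 44 ≥ 30 → Annual Authorization not required.
[R10] seating 44 ≤ 198; provides live entertainment; does not provide personal fitness instruction → Limited Seating Registration not required.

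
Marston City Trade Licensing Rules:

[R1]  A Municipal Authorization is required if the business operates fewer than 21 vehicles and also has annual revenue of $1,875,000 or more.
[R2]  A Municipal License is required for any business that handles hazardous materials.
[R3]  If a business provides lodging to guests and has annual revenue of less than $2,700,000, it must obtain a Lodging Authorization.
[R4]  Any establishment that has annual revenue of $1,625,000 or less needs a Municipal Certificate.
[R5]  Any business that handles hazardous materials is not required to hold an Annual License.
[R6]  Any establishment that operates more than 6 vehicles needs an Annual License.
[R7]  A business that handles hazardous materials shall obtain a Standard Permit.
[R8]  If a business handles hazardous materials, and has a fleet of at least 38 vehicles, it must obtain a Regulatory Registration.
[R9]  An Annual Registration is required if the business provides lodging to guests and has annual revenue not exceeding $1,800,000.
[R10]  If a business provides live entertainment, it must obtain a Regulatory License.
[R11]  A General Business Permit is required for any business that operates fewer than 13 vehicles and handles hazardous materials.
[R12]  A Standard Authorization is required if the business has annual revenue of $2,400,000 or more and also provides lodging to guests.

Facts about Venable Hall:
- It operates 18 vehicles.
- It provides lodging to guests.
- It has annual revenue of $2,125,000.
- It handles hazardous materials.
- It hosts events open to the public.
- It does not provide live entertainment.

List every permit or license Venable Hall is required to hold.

[R1] vehicles 18 < 21; revenue $2,125,000 ≥ $1,875,000 → Municipal Authorization required.
[R2] handles hazardous materials → Municipal License required.
[R3] provides lodging to guests; revenue $2,125,000 < $2,700,000 → Lodging Authorization required.
[R4] revenue $2,125,000 > $1,625,000 → Municipal Certificate not required.
[R5] handles hazardous materials → exempt from Annual License.
[R6] vehicles 18 > 6 → Annual License required.
[R7] handles hazardous materials → Standard Permit required.
[R8] handles hazardous materials; vehicles 18 < 38 → Regulatory Registration not required.
[R9] provides lodging to guests; revenue $2,125,000 > $1,800,000 → Annual Registration not required.
[R10] does not provide live entertainment → Regulatory License not required.
[R11] vehicles 18 ≥ 13; handles hazardous materials → General Business Permit not required.
[R12] revenue $2,125,000 < $2,400,000; provides lodging to guests → Standard Authorization not required.

Lodging Authorization, Municipal Authorization, Municipal License, Standard Permit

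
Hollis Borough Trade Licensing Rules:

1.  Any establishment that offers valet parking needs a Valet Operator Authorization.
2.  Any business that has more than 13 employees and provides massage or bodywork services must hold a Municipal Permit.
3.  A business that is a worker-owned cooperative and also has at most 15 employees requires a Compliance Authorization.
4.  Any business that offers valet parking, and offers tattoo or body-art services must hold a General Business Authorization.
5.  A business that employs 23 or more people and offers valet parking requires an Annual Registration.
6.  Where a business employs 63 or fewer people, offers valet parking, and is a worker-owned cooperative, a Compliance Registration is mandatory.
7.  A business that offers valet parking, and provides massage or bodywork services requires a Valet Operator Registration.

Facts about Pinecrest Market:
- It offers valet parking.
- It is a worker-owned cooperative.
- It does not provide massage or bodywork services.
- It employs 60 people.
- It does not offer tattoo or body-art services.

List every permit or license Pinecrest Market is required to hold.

1. offers valet parking → Valet Operator Authorization required.
2. employees 60 > 13; does not provide massage or bodywork services → Municipal Permit not required.
3. is a worker-owned cooperative; employees 60 > 15 → Compliance Authorization not required.
4. offers valet parking; does not offer tattoo or body-art services → General Business Authorization not required.
5. employees 60 ≥ 23; offers valet parking → Annual Registration required.
6. employees 60 ≤ 63; offers valet parking; is a worker-owned cooperative → Compliance Registration required.
7. offers valet parking; does not provide massage or bodywork services → Valet Operator Registration not required.

Annual Registration, Compliance Registration, Valet Operator Authorization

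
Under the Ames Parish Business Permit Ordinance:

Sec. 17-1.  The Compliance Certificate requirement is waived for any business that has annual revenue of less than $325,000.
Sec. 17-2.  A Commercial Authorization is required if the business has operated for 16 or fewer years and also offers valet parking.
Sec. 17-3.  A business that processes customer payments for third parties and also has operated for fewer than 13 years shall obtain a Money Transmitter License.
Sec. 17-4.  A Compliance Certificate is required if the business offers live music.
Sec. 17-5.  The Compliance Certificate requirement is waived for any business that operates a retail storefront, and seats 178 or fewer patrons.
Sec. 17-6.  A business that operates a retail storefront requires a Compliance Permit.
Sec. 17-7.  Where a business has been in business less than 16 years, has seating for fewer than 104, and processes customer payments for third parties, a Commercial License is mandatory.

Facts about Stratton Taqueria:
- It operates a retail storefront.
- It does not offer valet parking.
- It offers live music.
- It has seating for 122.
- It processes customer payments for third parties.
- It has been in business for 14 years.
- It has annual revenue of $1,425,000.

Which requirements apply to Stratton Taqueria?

Sec. 17-1. revenue $1,425,000 ≥ $325,000 → Compliance Certificate exemption does not apply.
Sec. 17-2. years in business 14 ≤ 16; does not offer valet parking → Commercial Authorization not required.
Sec. 17-3. processes customer payments for third parties; years in business 14 ≥ 13 → Money Transmitter License not required.
Sec. 17-4. offers live music → Compliance Certificate required.
Sec. 17-5. operates a retail storefront; seating 122 ≤ 178 → exempt from Compliance Certificate.
Sec. 17-6. operates a retail storefront → Compliance Permit required.
Sec. 17-7. years in business 14 < 16; seating 122 ≥ 104; processes customer payments for third parties → Commercial License not required.

Compliance Permit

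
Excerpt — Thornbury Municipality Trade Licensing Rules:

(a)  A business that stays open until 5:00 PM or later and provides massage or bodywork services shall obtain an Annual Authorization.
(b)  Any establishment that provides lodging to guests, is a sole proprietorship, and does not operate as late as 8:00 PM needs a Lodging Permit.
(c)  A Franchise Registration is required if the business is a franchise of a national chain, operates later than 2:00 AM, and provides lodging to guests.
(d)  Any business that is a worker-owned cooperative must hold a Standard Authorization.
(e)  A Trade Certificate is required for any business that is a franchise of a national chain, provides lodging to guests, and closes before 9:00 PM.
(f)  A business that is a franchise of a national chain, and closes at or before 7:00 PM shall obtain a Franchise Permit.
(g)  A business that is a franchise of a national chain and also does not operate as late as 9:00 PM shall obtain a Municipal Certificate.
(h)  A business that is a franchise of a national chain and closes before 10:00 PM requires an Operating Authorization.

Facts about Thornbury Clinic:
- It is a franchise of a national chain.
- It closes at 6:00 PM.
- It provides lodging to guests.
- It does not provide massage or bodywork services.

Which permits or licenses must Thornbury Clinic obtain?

(a) closes 6:00 PM, after 5:00 PM; does not provide massage or bodywork services → Annual Authorization not required.
(b) provides lodging to guests; is a franchise of a national chain (not: is a sole proprietorship); closes 6:00 PM, at/before 8:00 PM → Lodging Permit not required.
(c) is a franchise of a national chain; closes 6:00 PM, at/before 2:00 AM; provides lodging to guests → Franchise Registration not required.
(d) is a franchise of a national chain (not: is a worker-owned cooperative) → Standard Authorization not required.
(e) is a franchise of a national chain; provides lodging to guests; closes 6:00 PM, at/before 9:00 PM → Trade Certificate required.
(f) is a franchise of a national chain; closes 6:00 PM, at/before 7:00 PM → Franchise Permit required.
(g) is a franchise of a national chain; closes 6:00 PM, at/before 9:00 PM → Municipal Certificate required.
(h) is a franchise of a national chain; closes 6:00 PM, at/before 10:00 PM → Operating Authorization required.

Franchise Permit, Municipal Certificate, Operating Authorization, Trade Certificate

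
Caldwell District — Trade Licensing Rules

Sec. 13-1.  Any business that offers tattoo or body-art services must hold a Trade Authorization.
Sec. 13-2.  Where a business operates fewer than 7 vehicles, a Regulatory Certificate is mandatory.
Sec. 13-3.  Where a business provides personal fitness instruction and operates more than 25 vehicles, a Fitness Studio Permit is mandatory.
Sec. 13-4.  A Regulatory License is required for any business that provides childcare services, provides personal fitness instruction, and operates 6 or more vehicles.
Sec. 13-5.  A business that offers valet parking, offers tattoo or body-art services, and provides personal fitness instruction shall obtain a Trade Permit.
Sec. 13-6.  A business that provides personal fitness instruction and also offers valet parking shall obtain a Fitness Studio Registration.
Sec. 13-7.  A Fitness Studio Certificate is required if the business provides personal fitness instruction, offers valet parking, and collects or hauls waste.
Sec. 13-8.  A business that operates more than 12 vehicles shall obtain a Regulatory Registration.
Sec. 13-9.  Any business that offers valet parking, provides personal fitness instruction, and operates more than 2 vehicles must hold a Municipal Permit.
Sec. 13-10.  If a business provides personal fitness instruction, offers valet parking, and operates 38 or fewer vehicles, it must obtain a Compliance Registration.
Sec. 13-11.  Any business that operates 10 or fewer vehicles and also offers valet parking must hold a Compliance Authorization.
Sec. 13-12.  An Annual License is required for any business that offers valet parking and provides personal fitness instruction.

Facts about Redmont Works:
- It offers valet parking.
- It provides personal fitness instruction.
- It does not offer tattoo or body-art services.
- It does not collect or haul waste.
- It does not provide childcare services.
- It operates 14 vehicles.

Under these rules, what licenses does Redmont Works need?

Sec. 13-1. does not offer tattoo or body-art services → Trade Authorization not required.
Sec. 13-2. vehicles 14 ≥ 7 → Regulatory Certificate not required.
Sec. 13-3. provides personal fitness instruction; vehicles 14 ≤ 25 → Fitness Studio Permit not required.
Sec. 13-4. does not provide childcare services; provides personal fitness instruction; vehicles 14 ≥ 6 → Regulatory License not required.
Sec. 13-5. offers valet parking; does not offer tattoo or body-art services; provides personal fitness instruction → Trade Permit not required.
Sec. 13-6. provides personal fitness instruction; offers valet parking → Fitness Studio Registration required.
Sec. 13-7. provides personal fitness instruction; offers valet parking; does not collect or haul waste → Fitness Studio Certificate not required.
Sec. 13-8. vehicles 14 > 12 → Regulatory Registration required.
Sec. 13-9. offers valet parking; provides personal fitness instruction; vehicles 14 > 2 → Municipal Permit required.
Sec. 13-10. provides personal fitness instruction; offers valet parking; vehicles 14 ≤ 38 → Compliance Registration required.
Sec. 13-11. vehicles 14 > 10; offers valet parking → Compliance Authorization not required.
Sec. 13-12. offers valet parking; provides personal fitness instruction → Annual License required.

Annual License, Compliance Registration, Fitness Studio Registration, Municipal Permit, Regulatory Registration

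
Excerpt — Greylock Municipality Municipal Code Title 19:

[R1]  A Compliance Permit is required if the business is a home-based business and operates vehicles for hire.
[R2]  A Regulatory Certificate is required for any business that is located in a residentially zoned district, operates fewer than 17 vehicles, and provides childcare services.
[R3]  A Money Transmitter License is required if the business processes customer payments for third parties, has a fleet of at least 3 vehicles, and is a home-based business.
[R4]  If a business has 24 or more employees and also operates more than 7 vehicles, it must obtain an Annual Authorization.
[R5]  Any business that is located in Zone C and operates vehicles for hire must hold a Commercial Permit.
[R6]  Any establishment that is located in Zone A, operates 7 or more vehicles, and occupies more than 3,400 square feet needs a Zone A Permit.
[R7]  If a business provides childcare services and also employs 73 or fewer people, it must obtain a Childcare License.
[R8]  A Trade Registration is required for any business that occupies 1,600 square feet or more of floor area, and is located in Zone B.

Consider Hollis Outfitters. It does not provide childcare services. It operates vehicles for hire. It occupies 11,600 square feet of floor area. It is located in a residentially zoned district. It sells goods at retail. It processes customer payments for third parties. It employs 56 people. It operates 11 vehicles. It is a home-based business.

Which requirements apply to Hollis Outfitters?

[R1] is a home-based business; operates vehicles for hire → Compliance Permit required.
[R2] is located in a residentially zoned district; vehicles 11 < 17; does not provide childcare services → Regulatory Certificate not required.
[R3] processes customer payments for third parties; vehicles 11 ≥ 3; is a home-based business → Money Transmitter License required.
[R4] employees 56 ≥ 24; vehicles 11 > 7 → Annual Authorization required.
[R5] is located in a residentially zoned district (not: is located in Zone C); operates vehicles for hire → Commercial Permit not required.
[R6] is located in a residentially zoned district (not: is located in Zone A); vehicles 11 ≥ 7; floor area 11,600 square feet > 3,400 square feet → Zone A Permit not required.
[R7] does not provide childcare services; employees 56 ≤ 73 → Childcare License not required.
[R8] floor area 11,600 square feet ≥ 1,600 square feet; is located in a residentially zoned district (not: is located in Zone B) → Trade Registration not required.

Annual Authorization, Compliance Permit, Money Transmitter License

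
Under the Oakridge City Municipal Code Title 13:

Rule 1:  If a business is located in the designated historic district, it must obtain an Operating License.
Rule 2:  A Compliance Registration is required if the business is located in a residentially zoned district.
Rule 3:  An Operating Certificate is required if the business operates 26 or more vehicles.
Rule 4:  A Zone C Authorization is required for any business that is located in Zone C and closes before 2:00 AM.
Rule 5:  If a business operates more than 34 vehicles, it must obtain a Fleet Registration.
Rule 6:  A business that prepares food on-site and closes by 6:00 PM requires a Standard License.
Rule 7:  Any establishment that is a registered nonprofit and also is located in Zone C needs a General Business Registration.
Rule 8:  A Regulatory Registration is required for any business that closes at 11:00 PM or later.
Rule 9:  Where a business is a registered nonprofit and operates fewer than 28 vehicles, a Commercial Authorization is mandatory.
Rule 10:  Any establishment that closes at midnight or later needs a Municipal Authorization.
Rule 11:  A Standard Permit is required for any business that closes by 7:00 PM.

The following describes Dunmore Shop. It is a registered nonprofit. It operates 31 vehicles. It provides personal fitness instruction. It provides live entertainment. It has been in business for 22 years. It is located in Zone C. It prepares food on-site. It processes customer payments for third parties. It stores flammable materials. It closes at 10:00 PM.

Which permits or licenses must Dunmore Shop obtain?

Rule 1: is located in Zone C (not: is located in the designated historic district) → Operating License not required.
Rule 2: is located in Zone C (not: is located in a residentially zoned district) → Compliance Registration not required.
Rule 3: vehicles 31 ≥ 26 → Operating Certificate required.
Rule 4: is located in Zone C; closes 10:00 PM, at/before 2:00 AM → Zone C Authorization required.
Rule 5: vehicles 31 ≤ 34 → Fleet Registration not required.
Rule 6: prepares food on-site; closes 10:00 PM, after 6:00 PM → Standard License not required.
Rule 7: is a registered nonprofit; is located in Zone C → General Business Registration required.
Rule 8: closes 10:00 PM, at/before 11:00 PM → Regulatory Registration not required.
Rule 9: is a registered nonprofit; vehicles 31 ≥ 28 → Commercial Authorization not required.
Rule 10: closes 10:00 PM, at/before midnight → Municipal Authorization not required.
Rule 11: closes 10:00 PM, after 7:00 PM → Standard Permit not required.

General Business Registration, Operating Certificate, Zone C Authorization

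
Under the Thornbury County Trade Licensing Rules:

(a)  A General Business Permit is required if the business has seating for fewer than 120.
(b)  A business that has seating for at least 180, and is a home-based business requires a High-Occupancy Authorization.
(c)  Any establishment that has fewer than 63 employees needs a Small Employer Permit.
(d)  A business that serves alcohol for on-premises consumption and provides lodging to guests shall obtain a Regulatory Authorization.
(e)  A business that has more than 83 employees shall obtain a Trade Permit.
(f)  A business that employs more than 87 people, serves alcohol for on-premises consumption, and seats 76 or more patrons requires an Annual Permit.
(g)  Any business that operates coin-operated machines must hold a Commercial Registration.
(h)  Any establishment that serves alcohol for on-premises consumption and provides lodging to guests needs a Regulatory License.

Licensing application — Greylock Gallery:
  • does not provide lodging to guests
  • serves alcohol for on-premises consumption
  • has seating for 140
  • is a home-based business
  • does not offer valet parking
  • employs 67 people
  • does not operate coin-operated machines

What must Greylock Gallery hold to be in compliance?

(a) seating 140 ≥ 120 → General Business Permit not required.
(b) seating 140 < 180; is a home-based business → High-Occupancy Authorization not required.
(c) employees 67 ≥ 63 → Small Employer Permit not required.
(d) serves alcohol for on-premises consumption; does not provide lodging to guests → Regulatory Authorization not required.
(e) employees 67 ≤ 83 → Trade Permit not required.
(f) employees 67 ≤ 87; serves alcohol for on-premises consumption; seating 140 ≥ 76 → Annual Permit not required.
(g) does not operate coin-operated machines → Commercial Registration not required.
(h) serves alcohol for on-premises consumption; does not provide lodging to guests → Regulatory License not required.

None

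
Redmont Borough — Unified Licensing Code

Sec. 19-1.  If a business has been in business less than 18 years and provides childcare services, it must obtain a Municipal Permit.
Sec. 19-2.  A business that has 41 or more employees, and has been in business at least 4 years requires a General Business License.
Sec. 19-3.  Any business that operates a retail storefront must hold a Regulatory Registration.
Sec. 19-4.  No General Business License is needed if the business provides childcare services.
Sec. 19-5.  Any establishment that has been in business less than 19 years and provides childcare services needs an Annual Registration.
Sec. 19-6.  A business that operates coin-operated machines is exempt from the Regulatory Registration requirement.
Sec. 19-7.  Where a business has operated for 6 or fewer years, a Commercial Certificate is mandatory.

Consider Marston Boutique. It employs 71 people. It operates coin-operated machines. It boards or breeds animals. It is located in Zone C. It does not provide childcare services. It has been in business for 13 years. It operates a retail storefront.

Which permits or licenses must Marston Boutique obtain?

Sec. 19-1. years in business 13 < 18; does not provide childcare services → Municipal Permit not required.
Sec. 19-2. employees 71 ≥ 41; years in business 13 ≥ 4 → General Business License required.
Sec. 19-3. operates a retail storefront → Regulatory Registration required.
Sec. 19-4. does not provide childcare services → General Business License exemption does not apply.
Sec. 19-5. years in business 13 < 19; does not provide childcare services → Annual Registration not required.
Sec. 19-6. operates coin-operated machines → exempt from Regulatory Registration.
Sec. 19-7. years in business 13 > 6 → Commercial Certificate not required.

General Business License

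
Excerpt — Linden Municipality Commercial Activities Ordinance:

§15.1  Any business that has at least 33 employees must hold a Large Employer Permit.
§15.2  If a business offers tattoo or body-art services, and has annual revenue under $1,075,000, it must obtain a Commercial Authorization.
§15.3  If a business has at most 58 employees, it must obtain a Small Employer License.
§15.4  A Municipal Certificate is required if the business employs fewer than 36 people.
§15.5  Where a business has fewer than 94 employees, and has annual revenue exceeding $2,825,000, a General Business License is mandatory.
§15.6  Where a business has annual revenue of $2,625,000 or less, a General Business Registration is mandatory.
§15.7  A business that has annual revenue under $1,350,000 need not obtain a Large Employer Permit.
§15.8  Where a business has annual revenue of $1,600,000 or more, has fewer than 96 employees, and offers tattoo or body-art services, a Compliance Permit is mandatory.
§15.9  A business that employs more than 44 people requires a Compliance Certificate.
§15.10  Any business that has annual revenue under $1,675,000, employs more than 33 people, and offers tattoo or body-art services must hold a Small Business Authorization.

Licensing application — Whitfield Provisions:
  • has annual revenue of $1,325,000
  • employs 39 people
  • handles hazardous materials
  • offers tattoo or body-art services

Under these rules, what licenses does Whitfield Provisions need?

§15.1 employees 39 ≥ 33 → Large Employer Permit required.
§15.2 offers tattoo or body-art services; revenue $1,325,000 ≥ $1,075,000 → Commercial Authorization not required.
§15.3 employees 39 ≤ 58 → Small Employer License required.
§15.4 employees 39 ≥ 36 → Municipal Certificate not required.
§15.5 employees 39 < 94; revenue $1,325,000 ≤ $2,825,000 → General Business License not required.
§15.6 revenue $1,325,000 ≤ $2,625,000 → General Business Registration required.
§15.7 revenue $1,325,000 < $1,350,000 → exempt from Large Employer Permit.
§15.8 revenue $1,325,000 < $1,600,000; employees 39 < 96; offers tattoo or body-art services → Compliance Permit not required.
§15.9 employees 39 ≤ 44 → Compliance Certificate not required.
§15.10 revenue $1,325,000 < $1,675,000; employees 39 > 33; offers tattoo or body-art services → Small Business Authorization required.

General Business Registration, Small Business Authorization, Small Employer License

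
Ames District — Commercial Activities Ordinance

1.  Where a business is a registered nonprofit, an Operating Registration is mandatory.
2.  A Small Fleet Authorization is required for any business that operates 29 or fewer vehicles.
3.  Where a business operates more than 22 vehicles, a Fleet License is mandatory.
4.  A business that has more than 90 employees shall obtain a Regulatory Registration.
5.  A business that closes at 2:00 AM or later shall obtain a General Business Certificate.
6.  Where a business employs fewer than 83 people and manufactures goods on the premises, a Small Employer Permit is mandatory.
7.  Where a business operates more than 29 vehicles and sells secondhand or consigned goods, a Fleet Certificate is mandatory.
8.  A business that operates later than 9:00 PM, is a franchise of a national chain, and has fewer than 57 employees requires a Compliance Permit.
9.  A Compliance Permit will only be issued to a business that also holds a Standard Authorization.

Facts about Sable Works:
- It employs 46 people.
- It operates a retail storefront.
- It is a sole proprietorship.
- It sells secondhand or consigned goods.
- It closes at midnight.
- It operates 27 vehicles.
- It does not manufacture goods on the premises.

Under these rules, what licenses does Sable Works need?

Fleet License, Small Fleet Authorization

1. is a sole proprietorship (not: is a registered nonprofit) → Operating Registration not required.
2. vehicles 27 ≤ 29 → Small Fleet Authorization required.
3. vehicles 27 > 22 → Fleet License required.
4. employees 46 ≤ 90 → Regulatory Registration not required.
5. closes midnight, at/before 2:00 AM → General Business Certificate not required.
6. employees 46 < 83; does not manufacture goods on the premises → Small Employer Permit not required.
7. vehicles 27 ≤ 29; sells secondhand or consigned goods → Fleet Certificate not required.
8. closes midnight, after 9:00 PM; is a sole proprietorship (not: is a franchise of a national chain); employees 46 < 57 → Compliance Permit not required.
9. Compliance Permit is not required → no effect.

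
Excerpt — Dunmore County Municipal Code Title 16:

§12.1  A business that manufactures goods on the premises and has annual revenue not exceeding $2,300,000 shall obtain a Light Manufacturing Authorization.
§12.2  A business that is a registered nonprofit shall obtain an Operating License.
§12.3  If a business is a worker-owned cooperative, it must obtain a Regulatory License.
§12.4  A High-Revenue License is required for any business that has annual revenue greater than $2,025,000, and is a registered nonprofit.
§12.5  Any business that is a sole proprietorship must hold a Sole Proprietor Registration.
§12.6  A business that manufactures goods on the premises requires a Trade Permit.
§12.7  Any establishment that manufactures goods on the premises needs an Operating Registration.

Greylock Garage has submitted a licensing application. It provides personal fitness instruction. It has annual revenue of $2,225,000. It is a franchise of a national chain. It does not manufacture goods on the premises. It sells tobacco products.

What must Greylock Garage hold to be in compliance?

§12.1 does not manufacture goods on the premises; revenue $2,225,000 ≤ $2,300,000 → Light Manufacturing Authorization not required.
§12.2 is a franchise of a national chain (not: is a registered nonprofit) → Operating License not required.
§12.3 is a franchise of a national chain (not: is a worker-owned cooperative) → Regulatory License not required.
§12.4 revenue $2,225,000 > $2,025,000; is a franchise of a national chain (not: is a registered nonprofit) → High-Revenue License not required.
§12.5 is a franchise of a national chain (not: is a sole proprietorship) → Sole Proprietor Registration not required.
§12.6 does not manufacture goods on the premises → Trade Permit not required.
§12.7 does not manufacture goods on the premises → Operating Registration not required.

None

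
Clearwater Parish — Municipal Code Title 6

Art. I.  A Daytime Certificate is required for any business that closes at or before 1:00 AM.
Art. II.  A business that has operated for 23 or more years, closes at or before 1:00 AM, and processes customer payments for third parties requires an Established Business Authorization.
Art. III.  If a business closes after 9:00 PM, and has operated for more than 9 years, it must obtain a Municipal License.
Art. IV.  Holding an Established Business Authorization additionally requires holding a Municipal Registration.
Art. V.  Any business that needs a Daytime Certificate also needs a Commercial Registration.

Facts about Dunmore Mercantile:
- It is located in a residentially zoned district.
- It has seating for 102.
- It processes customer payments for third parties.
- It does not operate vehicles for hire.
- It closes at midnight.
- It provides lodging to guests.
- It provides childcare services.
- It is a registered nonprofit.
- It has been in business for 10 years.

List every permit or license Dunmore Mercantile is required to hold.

Commercial Registration, Daytime Certificate, Municipal License

Art. I. closes midnight, at/before 1:00 AM → Daytime Certificate required.
Art. II. years in business 10 < 23; closes midnight, at/before 1:00 AM; processes customer payments for third parties → Established Business Authorization not required.
Art. III. closes midnight, after 9:00 PM; years in business 10 > 9 → Municipal License required.
Art. IV. Established Business Authorization is not required → no effect.
Art. V. Daytime Certificate is required → Commercial Registration also required.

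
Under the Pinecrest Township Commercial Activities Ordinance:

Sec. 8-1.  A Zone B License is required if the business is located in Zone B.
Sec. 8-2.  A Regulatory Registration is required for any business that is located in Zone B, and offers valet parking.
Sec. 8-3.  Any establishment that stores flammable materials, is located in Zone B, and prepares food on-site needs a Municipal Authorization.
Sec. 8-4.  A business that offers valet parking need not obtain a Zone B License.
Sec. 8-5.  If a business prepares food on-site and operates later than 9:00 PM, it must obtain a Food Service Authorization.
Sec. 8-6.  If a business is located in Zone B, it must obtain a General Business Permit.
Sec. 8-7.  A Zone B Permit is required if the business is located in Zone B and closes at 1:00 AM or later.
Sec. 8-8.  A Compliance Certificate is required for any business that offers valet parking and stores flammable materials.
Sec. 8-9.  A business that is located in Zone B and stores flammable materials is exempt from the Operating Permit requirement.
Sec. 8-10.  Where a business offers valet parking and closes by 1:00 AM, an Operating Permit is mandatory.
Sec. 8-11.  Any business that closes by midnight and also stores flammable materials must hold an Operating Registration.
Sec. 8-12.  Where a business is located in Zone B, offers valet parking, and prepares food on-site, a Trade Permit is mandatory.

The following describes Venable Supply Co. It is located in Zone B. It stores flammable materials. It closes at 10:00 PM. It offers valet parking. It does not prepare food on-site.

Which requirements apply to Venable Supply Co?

Compliance Certificate, General Business Permit, Operating Registration, Regulatory Registration

Sec. 8-1. is located in Zone B → Zone B License required.
Sec. 8-2. is located in Zone B; offers valet parking → Regulatory Registration required.
Sec. 8-3. stores flammable materials; is located in Zone B; does not prepare food on-site → Municipal Authorization not required.
Sec. 8-4. offers valet parking → exempt from Zone B License.
Sec. 8-5. does not prepare food on-site; closes 10:00 PM, after 9:00 PM → Food Service Authorization not required.
Sec. 8-6. is located in Zone B → General Business Permit required.
Sec. 8-7. is located in Zone B; closes 10:00 PM, at/before 1:00 AM → Zone B Permit not required.
Sec. 8-8. offers valet parking; stores flammable materials → Compliance Certificate required.
Sec. 8-9. is located in Zone B; stores flammable materials → exempt from Operating Permit.
Sec. 8-10. offers valet parking; closes 10:00 PM, at/before 1:00 AM → Operating Permit required.
Sec. 8-11. closes 10:00 PM, at/before midnight; stores flammable materials → Operating Registration required.
Sec. 8-12. is located in Zone B; offers valet parking; does not prepare food on-site → Trade Permit not required.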